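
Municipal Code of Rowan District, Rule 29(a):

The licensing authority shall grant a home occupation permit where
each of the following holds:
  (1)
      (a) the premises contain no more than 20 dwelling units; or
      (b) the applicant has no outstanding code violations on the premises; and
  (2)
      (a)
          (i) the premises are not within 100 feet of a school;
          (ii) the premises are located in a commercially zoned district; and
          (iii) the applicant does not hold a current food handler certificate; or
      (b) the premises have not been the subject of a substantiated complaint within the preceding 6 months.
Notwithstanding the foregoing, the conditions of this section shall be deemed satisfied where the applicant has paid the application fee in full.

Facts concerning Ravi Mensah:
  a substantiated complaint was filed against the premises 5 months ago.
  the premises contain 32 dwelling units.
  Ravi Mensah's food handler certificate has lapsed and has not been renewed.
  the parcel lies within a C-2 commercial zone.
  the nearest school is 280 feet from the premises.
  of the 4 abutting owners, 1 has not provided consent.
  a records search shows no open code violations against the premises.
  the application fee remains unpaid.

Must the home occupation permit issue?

Yes — granted.

(a) ≤ 20 units — not met.
(b) no code violations — satisfied.
(1) = F OR T = true.
(i) ≥100 ft from school — holds.
(ii) commercially zoned — holds.
(iii) not (food handler cert.) — holds.
So (a) is satisfied (T AND T AND T).
(b) no complaint in 6 mo. — not met.
(2): T OR F → true.
Overall = T AND T = true.
Exception (fee paid) — not satisfied.
Result: main true OR exception false → true.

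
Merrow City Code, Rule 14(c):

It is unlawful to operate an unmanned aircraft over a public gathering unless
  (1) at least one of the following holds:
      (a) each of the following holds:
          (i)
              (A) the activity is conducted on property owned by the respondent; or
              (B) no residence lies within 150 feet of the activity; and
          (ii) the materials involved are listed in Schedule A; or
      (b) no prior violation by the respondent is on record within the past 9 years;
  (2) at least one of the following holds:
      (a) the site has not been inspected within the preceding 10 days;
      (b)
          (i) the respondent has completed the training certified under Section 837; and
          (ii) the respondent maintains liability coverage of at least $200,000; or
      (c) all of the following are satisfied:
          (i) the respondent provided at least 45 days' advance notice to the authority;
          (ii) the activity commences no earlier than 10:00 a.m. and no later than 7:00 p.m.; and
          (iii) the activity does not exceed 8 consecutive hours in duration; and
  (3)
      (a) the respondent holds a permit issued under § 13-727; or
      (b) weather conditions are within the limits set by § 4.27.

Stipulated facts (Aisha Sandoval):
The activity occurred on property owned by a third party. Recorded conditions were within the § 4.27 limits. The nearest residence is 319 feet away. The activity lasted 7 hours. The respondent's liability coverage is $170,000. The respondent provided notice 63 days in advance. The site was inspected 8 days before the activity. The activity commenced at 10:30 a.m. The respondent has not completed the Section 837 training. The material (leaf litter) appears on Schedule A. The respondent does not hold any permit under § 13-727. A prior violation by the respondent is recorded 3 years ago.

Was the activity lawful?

(A) own property — not met.
(B) no residence in 150 ft — holds.
So (i) is satisfied (F OR T).
(ii) Schedule A material — met.
(a): T AND T → true.
(b) no prior violation — not satisfied.
(1): T OR F → true.
(a) not (site inspected) — fails.
(i) training certified — not satisfied.
(ii) coverage ≥ $200,000 — fails.
(b) = F AND F = false.
(i) ≥45 days' notice — met.
(ii) start within hours — satisfied.
(iii) ≤ 8 hrs duration — satisfied.
So (c) is satisfied (T AND T AND T).
(2): F OR F OR T → true.
(a) holds permit — fails.
(b) weather ok — satisfied.
(3) = F OR T = true.
Overall = T AND T AND T = true.

Yes — lawful.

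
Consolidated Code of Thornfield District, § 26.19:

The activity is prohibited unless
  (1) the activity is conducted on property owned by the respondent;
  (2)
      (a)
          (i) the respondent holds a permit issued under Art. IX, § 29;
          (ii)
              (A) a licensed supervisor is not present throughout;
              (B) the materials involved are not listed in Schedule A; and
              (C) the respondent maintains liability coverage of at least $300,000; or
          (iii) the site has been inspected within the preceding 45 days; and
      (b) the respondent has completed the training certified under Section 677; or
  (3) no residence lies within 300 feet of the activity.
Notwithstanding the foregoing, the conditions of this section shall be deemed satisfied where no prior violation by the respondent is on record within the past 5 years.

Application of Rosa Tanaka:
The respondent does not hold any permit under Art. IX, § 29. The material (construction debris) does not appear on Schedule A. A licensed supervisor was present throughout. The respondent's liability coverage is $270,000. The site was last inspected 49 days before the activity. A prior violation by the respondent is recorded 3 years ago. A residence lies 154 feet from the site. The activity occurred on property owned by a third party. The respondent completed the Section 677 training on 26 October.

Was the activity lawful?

No — unlawful.

(1) own property — not satisfied.
(i) holds permit — fails.
(A) not (supervisor present) — fails.
(B) not (Schedule A material) — holds.
(C) coverage ≥ $300,000 — not satisfied.
So (ii) is not satisfied (F AND T AND F).
(iii) site inspected — fails.
So (a) is not satisfied (F OR F OR F).
(b) training certified — holds.
So (2) is not satisfied (F AND T).
(3) no residence in 300 ft — not met.
So Overall is not satisfied (F OR F OR F).
Exception (no prior violation) — not satisfied.
Result: main false OR exception false → false.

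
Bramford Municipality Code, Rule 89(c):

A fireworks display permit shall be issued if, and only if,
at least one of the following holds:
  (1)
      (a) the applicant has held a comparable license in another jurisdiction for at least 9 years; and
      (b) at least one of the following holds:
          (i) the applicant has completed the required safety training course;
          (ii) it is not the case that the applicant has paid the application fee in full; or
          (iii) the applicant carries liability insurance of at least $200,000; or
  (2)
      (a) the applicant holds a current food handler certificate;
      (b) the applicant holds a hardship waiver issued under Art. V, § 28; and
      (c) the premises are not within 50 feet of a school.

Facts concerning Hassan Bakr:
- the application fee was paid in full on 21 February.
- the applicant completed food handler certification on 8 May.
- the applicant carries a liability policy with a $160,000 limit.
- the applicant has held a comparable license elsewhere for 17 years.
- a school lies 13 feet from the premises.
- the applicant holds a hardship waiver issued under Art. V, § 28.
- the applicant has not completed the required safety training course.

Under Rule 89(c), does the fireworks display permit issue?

No — denied.

(a) prior license ≥ 9 yr — holds.
(i) safety training — fails.
(ii) not (fee paid) — not met.
(iii) insurance ≥ $200,000 — fails.
(b) = F OR F OR F = false.
(1): T AND F → false.
(a) food handler cert. — met.
(b) hardship waiver — met.
(c) ≥50 ft from school — fails.
(2) = T AND T AND F = false.
So Overall is not satisfied (F OR F).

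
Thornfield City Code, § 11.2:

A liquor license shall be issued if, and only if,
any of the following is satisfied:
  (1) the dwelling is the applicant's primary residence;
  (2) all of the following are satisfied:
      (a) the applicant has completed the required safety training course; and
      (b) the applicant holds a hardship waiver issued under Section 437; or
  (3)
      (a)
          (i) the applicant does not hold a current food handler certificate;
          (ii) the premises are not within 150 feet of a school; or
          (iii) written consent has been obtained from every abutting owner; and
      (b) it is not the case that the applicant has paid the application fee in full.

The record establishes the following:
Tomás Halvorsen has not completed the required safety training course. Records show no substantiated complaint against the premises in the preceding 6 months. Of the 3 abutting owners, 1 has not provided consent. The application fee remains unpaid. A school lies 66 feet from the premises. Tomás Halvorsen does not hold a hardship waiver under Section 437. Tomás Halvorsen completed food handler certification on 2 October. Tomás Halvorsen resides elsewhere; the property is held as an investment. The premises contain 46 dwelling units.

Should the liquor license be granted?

No — denied.

(1) primary residence — not satisfied.
(a) safety training — not satisfied.
(b) hardship waiver — not met.
So (2) is not satisfied (F AND F).
(i) not (food handler cert.) — not satisfied.
(ii) ≥150 ft from school — not met.
(iii) all abutters consent — fails.
(a): F OR F OR F → false.
(b) not (fee paid) — satisfied.
(3) = F AND T = false.
Overall: F OR F OR F → false.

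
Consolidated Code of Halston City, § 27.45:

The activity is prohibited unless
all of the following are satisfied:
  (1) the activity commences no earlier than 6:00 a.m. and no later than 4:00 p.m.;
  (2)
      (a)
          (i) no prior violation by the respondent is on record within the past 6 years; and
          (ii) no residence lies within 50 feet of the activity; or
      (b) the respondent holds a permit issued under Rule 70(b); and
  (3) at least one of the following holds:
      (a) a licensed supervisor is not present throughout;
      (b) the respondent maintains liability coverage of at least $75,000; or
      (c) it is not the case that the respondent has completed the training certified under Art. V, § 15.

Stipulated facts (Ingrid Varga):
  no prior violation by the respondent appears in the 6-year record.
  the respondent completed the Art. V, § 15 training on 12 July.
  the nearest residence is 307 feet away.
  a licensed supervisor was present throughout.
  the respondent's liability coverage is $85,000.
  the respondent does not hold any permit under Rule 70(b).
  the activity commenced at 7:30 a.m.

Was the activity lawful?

(1) start within hours — holds.
(i) no prior violation — holds.
(ii) no residence in 50 ft — holds.
(a): T AND T → true.
(b) holds permit — fails.
So (2) is satisfied (T OR F).
(a) not (supervisor present) — not satisfied.
(b) coverage ≥ $75,000 — met.
(c) not (training certified) — not met.
So (3) is satisfied (F OR T OR F).
Overall: T AND T AND T → true.

Yes — lawful.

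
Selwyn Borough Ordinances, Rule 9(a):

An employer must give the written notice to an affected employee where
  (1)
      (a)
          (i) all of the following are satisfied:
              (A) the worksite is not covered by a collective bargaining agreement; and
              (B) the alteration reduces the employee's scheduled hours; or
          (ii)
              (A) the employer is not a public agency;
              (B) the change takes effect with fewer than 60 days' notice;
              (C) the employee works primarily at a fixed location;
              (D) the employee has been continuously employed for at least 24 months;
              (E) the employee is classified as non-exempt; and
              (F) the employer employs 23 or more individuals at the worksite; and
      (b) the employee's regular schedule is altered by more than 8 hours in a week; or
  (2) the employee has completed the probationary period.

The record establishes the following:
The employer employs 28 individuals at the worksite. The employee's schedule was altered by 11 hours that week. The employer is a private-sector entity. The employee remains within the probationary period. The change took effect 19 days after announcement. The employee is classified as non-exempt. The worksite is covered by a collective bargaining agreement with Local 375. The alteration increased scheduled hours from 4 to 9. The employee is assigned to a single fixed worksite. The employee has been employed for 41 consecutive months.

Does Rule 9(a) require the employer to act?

Yes — required.

(A) no CBA — not met.
(B) hours reduced — not met.
(i): F AND F → false.
(A) not (public agency) — met.
(B) < 60 days' notice — met.
(C) fixed location — satisfied.
(D) tenure ≥ 24 mo. — holds.
(E) non-exempt — satisfied.
(F) ≥ 23 at site — holds.
(ii): T AND T AND T AND T AND T AND T → true.
(a) = F OR T = true.
(b) schedule shift > 8h — holds.
(1): T AND T → true.
(2) past probation — fails.
Overall = T OR F = true.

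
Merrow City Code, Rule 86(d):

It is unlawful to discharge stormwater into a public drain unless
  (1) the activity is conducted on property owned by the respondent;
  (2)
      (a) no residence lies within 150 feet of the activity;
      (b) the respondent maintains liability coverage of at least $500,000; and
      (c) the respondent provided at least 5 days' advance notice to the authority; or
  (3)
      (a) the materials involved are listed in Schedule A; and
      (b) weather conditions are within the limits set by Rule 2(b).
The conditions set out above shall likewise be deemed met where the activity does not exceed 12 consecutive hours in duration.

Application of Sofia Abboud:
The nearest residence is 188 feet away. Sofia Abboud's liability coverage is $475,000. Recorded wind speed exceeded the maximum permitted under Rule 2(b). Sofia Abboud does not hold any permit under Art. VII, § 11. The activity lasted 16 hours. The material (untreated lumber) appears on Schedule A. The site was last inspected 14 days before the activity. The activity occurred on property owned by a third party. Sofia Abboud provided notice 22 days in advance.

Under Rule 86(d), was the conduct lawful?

(1) own property — not satisfied.
(a) no residence in 150 ft — met.
(b) coverage ≥ $500,000 — fails.
(c) ≥5 days' notice — satisfied.
(2): T AND F AND T → false.
(a) Schedule A material — met.
(b) weather ok — not met.
(3): T AND F → false.
So Overall is not satisfied (F OR F OR F).
Exception (≤ 12 hrs duration) — not satisfied.
Result: main false OR exception false → false.

No — unlawful.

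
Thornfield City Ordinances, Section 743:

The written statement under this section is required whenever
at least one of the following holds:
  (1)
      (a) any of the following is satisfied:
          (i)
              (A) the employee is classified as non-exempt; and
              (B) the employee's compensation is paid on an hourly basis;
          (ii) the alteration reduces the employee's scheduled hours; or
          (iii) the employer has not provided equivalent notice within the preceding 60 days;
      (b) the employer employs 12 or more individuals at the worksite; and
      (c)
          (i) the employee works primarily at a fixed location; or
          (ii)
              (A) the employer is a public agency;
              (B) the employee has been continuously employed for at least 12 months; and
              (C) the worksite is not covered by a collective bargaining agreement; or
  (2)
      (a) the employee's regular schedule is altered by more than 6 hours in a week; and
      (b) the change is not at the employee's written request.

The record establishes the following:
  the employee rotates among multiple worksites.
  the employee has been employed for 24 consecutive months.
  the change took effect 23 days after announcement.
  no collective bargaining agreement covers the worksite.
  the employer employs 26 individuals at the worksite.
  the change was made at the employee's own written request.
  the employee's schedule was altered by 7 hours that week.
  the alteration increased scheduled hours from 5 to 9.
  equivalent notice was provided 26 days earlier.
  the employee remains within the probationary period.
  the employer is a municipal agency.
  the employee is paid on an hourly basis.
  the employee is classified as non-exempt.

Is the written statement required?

Yes — required.

(A) non-exempt — met.
(B) hourly-paid — holds.
(i): T AND T → true.
(ii) hours reduced — fails.
(iii) no recent notice — not met.
So (a) is satisfied (T OR F OR F).
(b) ≥ 12 at site — met.
(i) fixed location — not satisfied.
(A) public agency — holds.
(B) tenure ≥ 12 mo. — holds.
(C) no CBA — satisfied.
So (ii) is satisfied (T AND T AND T).
So (c) is satisfied (F OR T).
So (1) is satisfied (T AND T AND T).
(a) schedule shift > 6h — satisfied.
(b) not employee-requested — fails.
(2) = T AND F = false.
So Overall is satisfied (T OR F).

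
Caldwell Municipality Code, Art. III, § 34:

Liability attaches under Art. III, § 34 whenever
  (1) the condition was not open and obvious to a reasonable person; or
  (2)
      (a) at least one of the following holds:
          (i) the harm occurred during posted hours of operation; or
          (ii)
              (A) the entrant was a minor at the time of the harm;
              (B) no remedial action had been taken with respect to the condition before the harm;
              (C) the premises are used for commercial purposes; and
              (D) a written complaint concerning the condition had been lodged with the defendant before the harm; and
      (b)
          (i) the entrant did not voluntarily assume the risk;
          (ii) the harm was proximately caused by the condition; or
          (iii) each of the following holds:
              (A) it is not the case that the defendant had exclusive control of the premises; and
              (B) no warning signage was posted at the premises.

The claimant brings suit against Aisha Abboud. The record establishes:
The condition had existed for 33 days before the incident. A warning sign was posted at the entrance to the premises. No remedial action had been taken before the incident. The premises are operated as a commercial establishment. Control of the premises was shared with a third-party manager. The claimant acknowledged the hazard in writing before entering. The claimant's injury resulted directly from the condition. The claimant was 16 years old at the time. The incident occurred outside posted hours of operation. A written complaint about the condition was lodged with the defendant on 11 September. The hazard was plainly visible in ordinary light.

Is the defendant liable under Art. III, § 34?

Yes — liable.

(1) not open/obvious — fails.
(i) during posted hours — not satisfied.
(A) entrant a minor — holds.
(B) no remedial action — holds.
(C) commercial use — holds.
(D) complaint lodged — holds.
So (ii) is satisfied (T AND T AND T AND T).
(a) = F OR T = true.
(i) no assumed risk — not met.
(ii) proximate cause — met.
(A) not (exclusive control) — holds.
(B) no signage posted — not satisfied.
(iii): T AND F → false.
(b): F OR T OR F → true.
(2): T AND T → true.
So Overall is satisfied (F OR T).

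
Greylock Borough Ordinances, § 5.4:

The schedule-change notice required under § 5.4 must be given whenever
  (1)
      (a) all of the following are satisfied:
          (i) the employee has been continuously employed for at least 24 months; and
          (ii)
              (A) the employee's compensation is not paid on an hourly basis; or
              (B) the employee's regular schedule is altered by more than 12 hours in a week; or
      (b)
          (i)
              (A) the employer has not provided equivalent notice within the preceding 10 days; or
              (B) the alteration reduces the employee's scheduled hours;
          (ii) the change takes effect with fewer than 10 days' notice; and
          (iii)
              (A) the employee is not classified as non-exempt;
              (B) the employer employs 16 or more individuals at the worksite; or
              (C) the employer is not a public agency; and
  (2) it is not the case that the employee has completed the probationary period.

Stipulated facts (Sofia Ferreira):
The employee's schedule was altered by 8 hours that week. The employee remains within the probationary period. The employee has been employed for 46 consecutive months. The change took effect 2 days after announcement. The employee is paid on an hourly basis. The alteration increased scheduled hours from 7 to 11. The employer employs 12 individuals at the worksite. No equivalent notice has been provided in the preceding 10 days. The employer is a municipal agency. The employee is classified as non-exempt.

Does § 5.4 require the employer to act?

No — not required.

(i) tenure ≥ 24 mo. — met.
(A) not (hourly-paid) — fails.
(B) schedule shift > 12h — not satisfied.
(ii): F OR F → false.
(a): T AND F → false.
(A) no recent notice — met.
(B) hours reduced — not satisfied.
(i) = T OR F = true.
(ii) < 10 days' notice — satisfied.
(A) not (non-exempt) — not met.
(B) ≥ 16 at site — fails.
(C) not (public agency) — not satisfied.
So (iii) is not satisfied (F OR F OR F).
(b) = T AND T AND F = false.
So (1) is not satisfied (F OR F).
(2) not (past probation) — met.
Overall: F AND T → false.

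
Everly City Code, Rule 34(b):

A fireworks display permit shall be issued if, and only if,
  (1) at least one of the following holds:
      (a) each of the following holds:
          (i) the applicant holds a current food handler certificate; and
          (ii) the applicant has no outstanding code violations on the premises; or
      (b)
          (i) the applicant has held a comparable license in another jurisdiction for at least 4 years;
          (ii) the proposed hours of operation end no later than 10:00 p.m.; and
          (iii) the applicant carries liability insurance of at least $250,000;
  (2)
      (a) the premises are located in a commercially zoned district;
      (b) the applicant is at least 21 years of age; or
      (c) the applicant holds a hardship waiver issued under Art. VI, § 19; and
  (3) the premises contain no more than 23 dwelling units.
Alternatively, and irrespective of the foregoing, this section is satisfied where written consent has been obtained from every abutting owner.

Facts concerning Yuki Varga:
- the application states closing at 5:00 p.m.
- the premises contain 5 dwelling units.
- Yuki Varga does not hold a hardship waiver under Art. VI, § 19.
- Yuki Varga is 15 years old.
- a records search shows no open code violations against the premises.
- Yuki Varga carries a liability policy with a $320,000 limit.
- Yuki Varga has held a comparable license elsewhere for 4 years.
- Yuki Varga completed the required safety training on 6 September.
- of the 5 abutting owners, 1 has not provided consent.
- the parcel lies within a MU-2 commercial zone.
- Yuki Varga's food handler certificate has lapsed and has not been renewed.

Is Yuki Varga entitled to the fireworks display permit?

Yes — granted.

(i) food handler cert. — not met.
(ii) no code violations — satisfied.
(a) = F AND T = false.
(i) prior license ≥ 4 yr — satisfied.
(ii) closes by 10 p.m. — holds.
(iii) insurance ≥ $250,000 — holds.
So (b) is satisfied (T AND T AND T).
(1): F OR T → true.
(a) commercially zoned — met.
(b) age ≥ 21 — not met.
(c) hardship waiver — fails.
(2) = T OR F OR F = true.
(3) ≤ 23 units — met.
Overall: T AND T AND T → true.
Exception (all abutters consent) — not satisfied.
Result: main true OR exception false → true.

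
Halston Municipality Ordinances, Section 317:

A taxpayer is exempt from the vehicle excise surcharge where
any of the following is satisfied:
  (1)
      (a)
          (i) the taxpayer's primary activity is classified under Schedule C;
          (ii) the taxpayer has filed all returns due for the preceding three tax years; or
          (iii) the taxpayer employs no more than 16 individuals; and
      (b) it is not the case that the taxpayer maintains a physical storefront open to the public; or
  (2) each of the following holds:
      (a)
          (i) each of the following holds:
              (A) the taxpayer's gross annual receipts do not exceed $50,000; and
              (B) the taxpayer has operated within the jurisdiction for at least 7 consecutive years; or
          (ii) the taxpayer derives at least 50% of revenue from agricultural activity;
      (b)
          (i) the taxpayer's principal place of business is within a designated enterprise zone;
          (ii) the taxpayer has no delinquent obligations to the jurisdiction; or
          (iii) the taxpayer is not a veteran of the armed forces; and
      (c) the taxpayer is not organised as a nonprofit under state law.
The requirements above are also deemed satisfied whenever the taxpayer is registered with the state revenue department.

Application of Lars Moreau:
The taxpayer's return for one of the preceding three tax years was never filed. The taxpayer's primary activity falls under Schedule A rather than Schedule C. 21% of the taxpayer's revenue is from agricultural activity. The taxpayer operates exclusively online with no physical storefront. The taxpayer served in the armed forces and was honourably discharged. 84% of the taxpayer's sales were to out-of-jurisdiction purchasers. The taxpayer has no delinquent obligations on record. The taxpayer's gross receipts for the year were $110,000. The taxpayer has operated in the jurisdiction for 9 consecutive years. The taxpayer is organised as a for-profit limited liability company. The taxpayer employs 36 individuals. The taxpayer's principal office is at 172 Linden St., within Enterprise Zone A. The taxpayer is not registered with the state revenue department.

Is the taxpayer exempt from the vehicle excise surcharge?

(i) Schedule C activity — not satisfied.
(ii) returns current — not satisfied.
(iii) ≤ 16 employees — fails.
(a): F OR F OR F → false.
(b) not (has storefront) — holds.
(1) = F AND T = false.
(A) receipts ≤ $50,000 — not satisfied.
(B) ≥ 7 yrs in jurisdiction — satisfied.
(i) = F AND T = false.
(ii) ≥50% agricultural — not satisfied.
(a) = F OR F = false.
(i) in enterprise zone — satisfied.
(ii) no delinquency — holds.
(iii) not (veteran) — not satisfied.
(b): T OR T OR F → true.
(c) not (nonprofit) — met.
(2): F AND T AND T → false.
So Overall is not satisfied (F OR F).
Exception (state-registered) — not satisfied.
Result: main false OR exception false → false.

No — not exempt.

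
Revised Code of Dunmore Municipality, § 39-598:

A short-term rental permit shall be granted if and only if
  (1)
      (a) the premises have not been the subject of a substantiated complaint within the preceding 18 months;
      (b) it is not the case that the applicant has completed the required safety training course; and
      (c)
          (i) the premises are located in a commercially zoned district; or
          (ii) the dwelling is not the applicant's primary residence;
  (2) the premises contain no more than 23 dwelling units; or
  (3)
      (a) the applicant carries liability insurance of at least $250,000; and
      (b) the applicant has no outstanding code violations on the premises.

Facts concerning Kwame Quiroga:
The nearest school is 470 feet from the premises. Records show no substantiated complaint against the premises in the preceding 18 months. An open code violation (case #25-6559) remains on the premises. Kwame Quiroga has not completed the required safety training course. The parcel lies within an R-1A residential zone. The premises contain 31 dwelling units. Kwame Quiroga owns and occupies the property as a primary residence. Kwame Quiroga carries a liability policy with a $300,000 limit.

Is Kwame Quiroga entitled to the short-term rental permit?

(a) no complaint in 18 mo. — holds.
(b) not (safety training) — holds.
(i) commercially zoned — not met.
(ii) not (primary residence) — fails.
So (c) is not satisfied (F OR F).
(1) = T AND T AND F = false.
(2) ≤ 23 units — not met.
(a) insurance ≥ $250,000 — satisfied.
(b) no code violations — not met.
(3): T AND F → false.
So Overall is not satisfied (F OR F OR F).

No — denied.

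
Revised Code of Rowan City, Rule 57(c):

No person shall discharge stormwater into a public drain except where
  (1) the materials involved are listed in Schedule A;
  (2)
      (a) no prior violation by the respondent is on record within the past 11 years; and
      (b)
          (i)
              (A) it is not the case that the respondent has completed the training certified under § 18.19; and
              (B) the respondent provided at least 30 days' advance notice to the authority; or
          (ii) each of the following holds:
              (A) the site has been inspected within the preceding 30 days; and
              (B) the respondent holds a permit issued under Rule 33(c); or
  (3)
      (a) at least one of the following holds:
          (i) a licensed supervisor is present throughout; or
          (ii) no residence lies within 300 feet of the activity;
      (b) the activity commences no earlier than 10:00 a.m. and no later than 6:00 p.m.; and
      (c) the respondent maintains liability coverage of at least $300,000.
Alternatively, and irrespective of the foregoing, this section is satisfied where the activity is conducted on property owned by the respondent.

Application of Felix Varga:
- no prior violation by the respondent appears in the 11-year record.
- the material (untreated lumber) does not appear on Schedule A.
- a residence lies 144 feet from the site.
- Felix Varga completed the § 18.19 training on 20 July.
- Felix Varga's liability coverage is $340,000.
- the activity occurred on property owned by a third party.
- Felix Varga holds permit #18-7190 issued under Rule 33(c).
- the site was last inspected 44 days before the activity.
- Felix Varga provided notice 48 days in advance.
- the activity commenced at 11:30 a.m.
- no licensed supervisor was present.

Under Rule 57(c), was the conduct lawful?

(1) Schedule A material — not met.
(a) no prior violation — met.
(A) not (training certified) — not met.
(B) ≥30 days' notice — satisfied.
So (i) is not satisfied (F AND T).
(A) site inspected — fails.
(B) holds permit — met.
(ii) = F AND T = false.
So (b) is not satisfied (F OR F).
(2) = T AND F = false.
(i) supervisor present — not met.
(ii) no residence in 300 ft — fails.
So (a) is not satisfied (F OR F).
(b) start within hours — met.
(c) coverage ≥ $300,000 — satisfied.
(3) = F AND T AND T = false.
Overall: F OR F OR F → false.
Exception (own property) — not satisfied.
Result: main false OR exception false → false.

No — unlawful.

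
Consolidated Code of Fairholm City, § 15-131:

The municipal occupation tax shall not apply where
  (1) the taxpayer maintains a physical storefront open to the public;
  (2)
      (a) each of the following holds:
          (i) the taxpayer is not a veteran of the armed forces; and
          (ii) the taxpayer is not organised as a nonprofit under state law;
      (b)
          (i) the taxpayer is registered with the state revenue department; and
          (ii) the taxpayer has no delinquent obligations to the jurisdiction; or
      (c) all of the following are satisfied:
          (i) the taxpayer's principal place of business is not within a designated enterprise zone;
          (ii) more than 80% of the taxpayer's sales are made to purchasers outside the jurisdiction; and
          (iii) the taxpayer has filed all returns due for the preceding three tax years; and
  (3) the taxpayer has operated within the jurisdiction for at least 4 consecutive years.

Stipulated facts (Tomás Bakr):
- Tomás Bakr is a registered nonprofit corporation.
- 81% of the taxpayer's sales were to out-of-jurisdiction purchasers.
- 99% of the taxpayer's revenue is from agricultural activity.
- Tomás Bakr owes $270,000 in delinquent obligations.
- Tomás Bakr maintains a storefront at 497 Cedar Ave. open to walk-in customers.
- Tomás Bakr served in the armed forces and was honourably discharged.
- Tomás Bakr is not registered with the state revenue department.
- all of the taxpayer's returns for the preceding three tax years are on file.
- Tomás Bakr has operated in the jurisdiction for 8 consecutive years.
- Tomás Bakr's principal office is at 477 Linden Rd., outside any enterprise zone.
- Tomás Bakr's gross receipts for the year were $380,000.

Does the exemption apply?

Yes — exempt.

(1) has storefront — satisfied.
(i) not (veteran) — not satisfied.
(ii) not (nonprofit) — not met.
(a): F AND F → false.
(i) state-registered — not satisfied.
(ii) no delinquency — fails.
(b) = F AND F = false.
(i) not (in enterprise zone) — holds.
(ii) >80% out-of-jur. sales — satisfied.
(iii) returns current — satisfied.
(c) = T AND T AND T = true.
(2) = F OR F OR T = true.
(3) ≥ 4 yrs in jurisdiction — met.
So Overall is satisfied (T AND T AND T).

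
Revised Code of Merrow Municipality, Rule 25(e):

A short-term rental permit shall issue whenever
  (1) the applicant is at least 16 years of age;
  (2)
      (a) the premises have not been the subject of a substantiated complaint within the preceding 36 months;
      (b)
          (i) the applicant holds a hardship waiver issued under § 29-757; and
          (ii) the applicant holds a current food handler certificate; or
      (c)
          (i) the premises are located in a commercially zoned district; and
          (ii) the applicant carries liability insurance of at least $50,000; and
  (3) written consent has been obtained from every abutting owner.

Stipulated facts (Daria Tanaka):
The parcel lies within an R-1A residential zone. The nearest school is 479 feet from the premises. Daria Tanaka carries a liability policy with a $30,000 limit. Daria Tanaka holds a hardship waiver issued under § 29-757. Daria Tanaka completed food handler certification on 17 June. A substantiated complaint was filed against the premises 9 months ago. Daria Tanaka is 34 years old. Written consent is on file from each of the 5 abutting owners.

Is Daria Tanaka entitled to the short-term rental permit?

Yes — granted.

(1) age ≥ 16 — holds.
(a) no complaint in 36 mo. — fails.
(i) hardship waiver — met.
(ii) food handler cert. — met.
So (b) is satisfied (T AND T).
(i) commercially zoned — not met.
(ii) insurance ≥ $50,000 — not satisfied.
So (c) is not satisfied (F AND F).
(2) = F OR T OR F = true.
(3) all abutters consent — holds.
So Overall is satisfied (T AND T AND T).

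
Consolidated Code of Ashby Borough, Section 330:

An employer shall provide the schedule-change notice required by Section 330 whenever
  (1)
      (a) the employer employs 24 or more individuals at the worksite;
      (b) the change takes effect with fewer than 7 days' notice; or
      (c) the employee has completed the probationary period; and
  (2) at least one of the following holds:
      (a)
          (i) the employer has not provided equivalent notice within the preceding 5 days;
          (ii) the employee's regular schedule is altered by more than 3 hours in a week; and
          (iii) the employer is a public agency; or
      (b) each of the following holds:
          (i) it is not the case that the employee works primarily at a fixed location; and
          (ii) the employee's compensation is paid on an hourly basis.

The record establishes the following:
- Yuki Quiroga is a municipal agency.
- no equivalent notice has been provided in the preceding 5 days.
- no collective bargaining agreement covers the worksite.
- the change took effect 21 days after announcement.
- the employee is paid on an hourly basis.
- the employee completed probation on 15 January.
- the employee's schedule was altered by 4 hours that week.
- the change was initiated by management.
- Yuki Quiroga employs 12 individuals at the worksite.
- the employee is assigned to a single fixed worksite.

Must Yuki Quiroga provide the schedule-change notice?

(a) ≥ 24 at site — not met.
(b) < 7 days' notice — not met.
(c) past probation — holds.
(1): F OR F OR T → true.
(i) no recent notice — met.
(ii) schedule shift > 3h — satisfied.
(iii) public agency — met.
So (a) is satisfied (T AND T AND T).
(i) not (fixed location) — fails.
(ii) hourly-paid — satisfied.
(b): F AND T → false.
(2) = T OR F = true.
Overall: T AND T → true.

Yes — required.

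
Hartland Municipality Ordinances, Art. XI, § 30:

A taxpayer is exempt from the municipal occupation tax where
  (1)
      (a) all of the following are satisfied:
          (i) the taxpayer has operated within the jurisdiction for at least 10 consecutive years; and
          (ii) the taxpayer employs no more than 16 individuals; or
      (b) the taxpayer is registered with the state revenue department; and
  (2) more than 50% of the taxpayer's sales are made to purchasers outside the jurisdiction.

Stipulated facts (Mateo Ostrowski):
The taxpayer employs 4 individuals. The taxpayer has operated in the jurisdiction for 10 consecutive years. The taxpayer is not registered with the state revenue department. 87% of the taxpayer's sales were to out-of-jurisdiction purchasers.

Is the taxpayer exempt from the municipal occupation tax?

(i) ≥ 10 yrs in jurisdiction — holds.
(ii) ≤ 16 employees — satisfied.
So (a) is satisfied (T AND T).
(b) state-registered — not met.
(1) = T OR F = true.
(2) >50% out-of-jur. sales — met.
Overall: T AND T → true.

Yes — exempt.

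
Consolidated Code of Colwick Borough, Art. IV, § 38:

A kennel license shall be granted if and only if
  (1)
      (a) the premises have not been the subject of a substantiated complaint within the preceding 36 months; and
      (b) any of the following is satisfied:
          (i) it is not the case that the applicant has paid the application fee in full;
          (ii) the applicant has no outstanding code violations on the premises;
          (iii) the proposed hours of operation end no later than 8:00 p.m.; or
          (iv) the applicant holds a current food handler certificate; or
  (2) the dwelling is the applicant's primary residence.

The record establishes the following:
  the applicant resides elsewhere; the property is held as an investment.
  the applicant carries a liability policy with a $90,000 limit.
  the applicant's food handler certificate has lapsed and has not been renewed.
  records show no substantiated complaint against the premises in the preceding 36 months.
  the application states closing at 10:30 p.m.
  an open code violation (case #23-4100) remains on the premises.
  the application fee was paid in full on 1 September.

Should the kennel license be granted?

No — denied.

(a) no complaint in 36 mo. — satisfied.
(i) not (fee paid) — not satisfied.
(ii) no code violations — not satisfied.
(iii) closes by 8 p.m. — fails.
(iv) food handler cert. — fails.
(b) = F OR F OR F OR F = false.
(1) = T AND F = false.
(2) primary residence — not satisfied.
Overall = F OR F = false.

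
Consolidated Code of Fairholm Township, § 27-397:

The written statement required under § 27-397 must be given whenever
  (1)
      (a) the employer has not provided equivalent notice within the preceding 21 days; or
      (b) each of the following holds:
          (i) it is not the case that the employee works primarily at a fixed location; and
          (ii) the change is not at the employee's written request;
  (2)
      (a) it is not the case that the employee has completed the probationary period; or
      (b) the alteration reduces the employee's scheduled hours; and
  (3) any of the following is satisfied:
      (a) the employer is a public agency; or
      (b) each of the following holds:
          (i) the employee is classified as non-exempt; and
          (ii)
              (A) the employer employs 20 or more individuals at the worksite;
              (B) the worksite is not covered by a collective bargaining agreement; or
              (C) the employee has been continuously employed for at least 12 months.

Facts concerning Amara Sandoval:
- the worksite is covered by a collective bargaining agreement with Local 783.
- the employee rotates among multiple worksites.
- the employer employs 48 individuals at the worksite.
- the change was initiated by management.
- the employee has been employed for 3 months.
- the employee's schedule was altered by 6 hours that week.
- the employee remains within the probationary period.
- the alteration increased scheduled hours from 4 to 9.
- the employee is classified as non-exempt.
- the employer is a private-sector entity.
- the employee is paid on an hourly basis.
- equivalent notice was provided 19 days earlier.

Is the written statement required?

(a) no recent notice — not satisfied.
(i) not (fixed location) — satisfied.
(ii) not employee-requested — met.
(b) = T AND T = true.
So (1) is satisfied (F OR T).
(a) not (past probation) — met.
(b) hours reduced — fails.
(2) = T OR F = true.
(a) public agency — fails.
(i) non-exempt — met.
(A) ≥ 20 at site — satisfied.
(B) no CBA — fails.
(C) tenure ≥ 12 mo. — not met.
So (ii) is satisfied (T OR F OR F).
So (b) is satisfied (T AND T).
(3) = F OR T = true.
Overall: T AND T AND T → true.

Yes — required.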